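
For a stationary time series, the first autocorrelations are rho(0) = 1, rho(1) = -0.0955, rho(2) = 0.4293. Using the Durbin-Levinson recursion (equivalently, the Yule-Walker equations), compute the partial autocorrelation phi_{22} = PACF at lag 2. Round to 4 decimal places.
\phi_{22} = 0.4240

The PACF at lag k is phi_{kk}, the last component of the solution
to the Yule-Walker system G_k phi = r_k where
  (G_k)_{ij} = rho(|i - j|), (r_k)_i = rho(i), i,j = 1..k.
Equivalently, Durbin-Levinson gives phi_{kk} iteratively:
  phi_{11} = rho(1)
  phi_{kk} = [rho(k) - sum_{j=1..k-1} phi_{k-1,j} rho(k-j)]
            / [1 - sum_{j=1..k-1} phi_{k-1,j} rho(j)],
  phi_{k,j} = phi_{k-1,j} - phi_{kk} phi_{k-1,k-j},  j = 1..k-1.
Step k = 1:
  phi_11 = rho(1) = -0.0955.
Step k = 2:
  phi_22 = [rho(2) - phi_11 rho(1)] / [1 - phi_11 rho(1)] = [0.4293 - (-0.0955)(-0.0955)] / [1 - (-0.0955)(-0.0955)]
         = 0.42017975 / 0.99087975 = 0.424.
Therefore phi_{22} = 0.4240.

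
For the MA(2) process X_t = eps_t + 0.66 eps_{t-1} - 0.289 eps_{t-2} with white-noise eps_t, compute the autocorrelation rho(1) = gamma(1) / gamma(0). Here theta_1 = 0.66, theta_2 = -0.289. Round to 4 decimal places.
\rho(1) = 0.3089

For an MA(q) process with theta_0 = 1, the autocovariance is
  gamma(k) = sigma^2 * sum_{i=0..q-k} theta_i * theta_{i+k},
and rho(k) = gamma(k) / gamma(0). Sigma^2 cancels.
  numerator   = (1)*(0.66) + (0.66)*(-0.289) = 0.46926.
  denominator = (1)^2 + (0.66)^2 + (-0.289)^2 = 1.519121.
  rho(1) = 0.46926 / 1.519121 = 0.3089.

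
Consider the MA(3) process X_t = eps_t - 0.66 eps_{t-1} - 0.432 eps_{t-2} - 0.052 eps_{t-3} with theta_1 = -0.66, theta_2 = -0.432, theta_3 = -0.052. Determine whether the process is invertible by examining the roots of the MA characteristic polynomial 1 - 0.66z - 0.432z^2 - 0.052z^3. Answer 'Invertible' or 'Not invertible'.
\text{Not invertible}

The MA(q) characteristic polynomial is P(z) = 1 - 0.66z - 0.432z^2 - 0.052z^3.
Invertibility requires all roots to lie outside the unit circle, i.e. |z| > 1 for every root.
Degree 3: look for a simple real root z0 first, then factor out (1 - z/z0) and solve the remaining quadratic.
Testing z0 = -5: P(-5) = 1 + (-0.66)(-5) + (-0.432)(-5)^2 + (-0.052)(-5)^3
  = 1 + (3.3) + (-10.8) + (6.5) = 0.  So z_0 = -5 is a root, |z_0| = 5.
Divide out the factor (1 + 0.2 z) = (1 - z/z0) (since 1/z0 = -0.2):
  P(z) = (1 + 0.2 z)(1 + (-0.86) z + (-0.26) z^2)
  [check: z-coef -0.86 - (-0.2) = -0.66; z^2-coef -0.26 - (-0.2)(-0.86) = -0.432; z^3-coef -(-0.2)(-0.26) = -0.052.]
Remaining roots from the quadratic factor 1 + (-0.86) z + (-0.26) z^2:
  Set 1 + (-0.86) z + (-0.26) z^2 = 0, i.e. a z^2 + b z + c = 0 with a = -0.26, b = -0.86, c = 1.
  Discriminant D = b^2 - 4ac = (-0.86)^2 - 4*(-0.26)*1 = 0.7396 - (-1.04) = 1.7796.
  D >= 0, so the roots are real: z = (-b +/- sqrt(D)) / (2a) = (0.86 +/- 1.334016) / (-0.52).
    z_1 = (0.86 + 1.334016) / (-0.52) = -4.2193,   |z_1| = 4.2193.
    z_2 = (0.86 - 1.334016) / (-0.52) = 0.9116,   |z_2| = 0.9116.
Moduli of all roots: 5.0000, 4.2193, 0.9116.
All moduli strictly greater than 1? No.
Verdict: Not invertible.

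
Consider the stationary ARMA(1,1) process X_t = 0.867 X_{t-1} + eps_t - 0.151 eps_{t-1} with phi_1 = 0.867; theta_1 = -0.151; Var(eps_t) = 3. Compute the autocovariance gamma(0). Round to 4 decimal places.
\gamma(0) = 9.1937

Multiply the model equation by X_{t-k} and take expectations. With theta_0 = psi_0 = 1 and psi_j the MA(infinity) weights, this gives
  gamma(k) - sum_i phi_i gamma(k-i) = c_k,
  c_k = sigma^2 * sum_{j=k..q} theta_j psi_{j-k}   (c_k = 0 for k > q),
using gamma(-m) = gamma(m).
psi-weights needed (psi_j = theta_j + sum_i phi_i psi_{j-i}):
  psi_1 = theta_1 + phi_1 = -0.151 + (0.867) = 0.716
Right-hand sides:
  c_0 = sigma^2 (1 + theta_1 psi_1) = 3 * (1 + (-0.151)(0.716)) = 3 * 0.891884 = 2.675652
  c_1 = sigma^2 theta_1 = 3 * (-0.151) = -0.453
  c_2 = 0
Equations for k = 0 and k = 1 (AR order 1):
  gamma(0) = phi_1 gamma(1) + c_0
  gamma(1) = phi_1 gamma(0) + c_1
Substituting the second into the first: gamma(0) (1 - phi_1^2) = c_0 + phi_1 c_1, so
  gamma(0) = (c_0 + phi_1 c_1) / (1 - phi_1^2) = (2.675652 + (0.867)(-0.453)) / (1 - (0.867)^2) = 2.282901 / 0.248311 = 9.193717.
Therefore gamma(0) = 9.1937 (to 4 decimal places).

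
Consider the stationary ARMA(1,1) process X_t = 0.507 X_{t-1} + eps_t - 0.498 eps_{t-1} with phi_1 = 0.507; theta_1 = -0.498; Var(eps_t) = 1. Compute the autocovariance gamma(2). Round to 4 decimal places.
\gamma(2) = 0.0046

Multiply the model equation by X_{t-k} and take expectations. With theta_0 = psi_0 = 1 and psi_j the MA(infinity) weights, this gives
  gamma(k) - sum_i phi_i gamma(k-i) = c_k,
  c_k = sigma^2 * sum_{j=k..q} theta_j psi_{j-k}   (c_k = 0 for k > q),
using gamma(-m) = gamma(m).
psi-weights needed (psi_j = theta_j + sum_i phi_i psi_{j-i}):
  psi_1 = theta_1 + phi_1 = -0.498 + (0.507) = 0.009
Right-hand sides:
  c_0 = sigma^2 (1 + theta_1 psi_1) = 1 * (1 + (-0.498)(0.009)) = 1 * 0.995518 = 0.995518
  c_1 = sigma^2 theta_1 = 1 * (-0.498) = -0.498
  c_2 = 0
Equations for k = 0 and k = 1 (AR order 1):
  gamma(0) = phi_1 gamma(1) + c_0
  gamma(1) = phi_1 gamma(0) + c_1
Substituting the second into the first: gamma(0) (1 - phi_1^2) = c_0 + phi_1 c_1, so
  gamma(0) = (c_0 + phi_1 c_1) / (1 - phi_1^2) = (0.995518 + (0.507)(-0.498)) / (1 - (0.507)^2) = 0.743032 / 0.742951 = 1.000109.
  gamma(1) = phi_1 gamma(0) + c_1 = (0.507)(1.000109) + (-0.498) = 0.009055.
For k = 2 (> q): gamma(2) = phi_1 gamma(1) = (0.507)(0.009055) = 0.004591.
Therefore gamma(2) = 0.0046 (to 4 decimal places).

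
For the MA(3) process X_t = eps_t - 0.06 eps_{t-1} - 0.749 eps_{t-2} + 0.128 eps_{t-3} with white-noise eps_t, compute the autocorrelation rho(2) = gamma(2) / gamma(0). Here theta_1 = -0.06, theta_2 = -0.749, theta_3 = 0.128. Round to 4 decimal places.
\rho(2) = -0.4786

For an MA(q) process with theta_0 = 1, the autocovariance is
  gamma(k) = sigma^2 * sum_{i=0..q-k} theta_i * theta_{i+k},
and rho(k) = gamma(k) / gamma(0). Sigma^2 cancels.
  numerator   = (1)*(-0.749) + (-0.06)*(0.128) = -0.75668.
  denominator = (1)^2 + (-0.06)^2 + (-0.749)^2 + (0.128)^2 = 1.580985.
  rho(2) = -0.75668 / 1.580985 = -0.4786.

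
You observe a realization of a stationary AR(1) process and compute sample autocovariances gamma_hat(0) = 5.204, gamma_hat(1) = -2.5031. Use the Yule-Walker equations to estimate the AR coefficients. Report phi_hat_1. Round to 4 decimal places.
\hat\phi_{1} = -0.4810

The Yule-Walker equations for an AR(p) process read, in matrix form,
  Gamma_p phi = r_p,   with   (Gamma_p)_{ij} = gamma(|i - j|),
                       (r_p)_i = gamma(i),   i,j = 1..p.
Substitute the sample gammas (Toeplitz matrix and right-hand side of size 1):
  Gamma_p = [[5.204]]
  r_p     = [-2.5031]
With p = 1 this is the single equation gamma(0) phi_1 = gamma(1):
  phi_hat_1 = gamma(1) / gamma(0) = -2.5031 / 5.204 = -0.4810.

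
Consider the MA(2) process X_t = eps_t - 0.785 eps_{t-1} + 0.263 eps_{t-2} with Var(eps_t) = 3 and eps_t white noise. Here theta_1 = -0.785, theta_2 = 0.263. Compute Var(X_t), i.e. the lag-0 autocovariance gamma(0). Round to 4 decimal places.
\gamma(0) = 5.0562

For an MA(q) process X_t = eps_t + sum_i theta_i eps_{t-i} with
Var(eps_t) = sigma^2, the variance is
  gamma(0) = sigma^2 * (1 + sum_i theta_i^2).
  sum_i theta_i^2 = (-0.785)^2 + (0.263)^2 = 0.616225 + 0.069169 = 0.685394.
  gamma(0) = 3 * (1 + 0.685394) = 3 * 1.685394 = 5.056182, which rounds to 5.0562.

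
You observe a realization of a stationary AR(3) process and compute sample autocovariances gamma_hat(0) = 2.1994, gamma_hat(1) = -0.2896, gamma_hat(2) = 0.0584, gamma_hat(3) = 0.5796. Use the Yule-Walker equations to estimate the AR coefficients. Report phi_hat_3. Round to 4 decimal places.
\hat\phi_{3} = 0.2730

The Yule-Walker equations for an AR(p) process read, in matrix form,
  Gamma_p phi = r_p,   with   (Gamma_p)_{ij} = gamma(|i - j|),
                       (r_p)_i = gamma(i),   i,j = 1..p.
Substitute the sample gammas (Toeplitz matrix and right-hand side of size 3):
  Gamma_p = [[2.1994, -0.2896, 0.0584], [-0.2896, 2.1994, -0.2896], [0.0584, -0.2896, 2.1994]]
  r_p     = [-0.2896, 0.0584, 0.5796]
Written out (R1..R3):
  (R1) 2.1994 phi_1 - 0.2896 phi_2 + 0.0584 phi_3 = -0.2896
  (R2) -0.2896 phi_1 + 2.1994 phi_2 - 0.2896 phi_3 = 0.0584
  (R3) 0.0584 phi_1 - 0.2896 phi_2 + 2.1994 phi_3 = 0.5796
Gaussian elimination:
  R2 <- R2 - (-0.2896/2.1994) R1 = R2 - (-0.131672) R1:  2.161268 phi_2 - 0.28191 phi_3 = 0.020268
  R3 <- R3 - (0.0584/2.1994) R1 = R3 - (0.026553) R1:  -0.28191 phi_2 + 2.197849 phi_3 = 0.58729
  R3 <- R3 - (-0.28191/2.161268) R2 = R3 - (-0.130437) R2:  2.161078 phi_3 = 0.589933
Back-substitution:
  phi_hat_3 = 0.589933 / 2.161078 = 0.272981
  phi_hat_2 = (0.020268 - (-0.28191)(0.272981)) / 2.161268 = 0.044985
  phi_hat_1 = (-0.2896 - (-0.2896)(0.044985) - (0.0584)(0.272981)) / 2.1994 = -0.132997
So phi_hat = [-0.1330, 0.0450, 0.2730].
Therefore phi_hat_3 = 0.2730.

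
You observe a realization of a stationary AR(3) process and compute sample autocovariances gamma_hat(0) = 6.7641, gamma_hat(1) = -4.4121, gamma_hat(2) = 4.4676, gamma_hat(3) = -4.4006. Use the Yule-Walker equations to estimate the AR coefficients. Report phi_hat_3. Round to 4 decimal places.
\hat\phi_{3} = -0.2700

The Yule-Walker equations for an AR(p) process read, in matrix form,
  Gamma_p phi = r_p,   with   (Gamma_p)_{ij} = gamma(|i - j|),
                       (r_p)_i = gamma(i),   i,j = 1..p.
Substitute the sample gammas (Toeplitz matrix and right-hand side of size 3):
  Gamma_p = [[6.7641, -4.4121, 4.4676], [-4.4121, 6.7641, -4.4121], [4.4676, -4.4121, 6.7641]]
  r_p     = [-4.4121, 4.4676, -4.4006]
Written out (R1..R3):
  (R1) 6.7641 phi_1 - 4.4121 phi_2 + 4.4676 phi_3 = -4.4121
  (R2) -4.4121 phi_1 + 6.7641 phi_2 - 4.4121 phi_3 = 4.4676
  (R3) 4.4676 phi_1 - 4.4121 phi_2 + 6.7641 phi_3 = -4.4006
Gaussian elimination:
  R2 <- R2 - (-4.4121/6.7641) R1 = R2 - (-0.652282) R1:  3.886167 phi_2 - 1.497965 phi_3 = 1.589667
  R3 <- R3 - (4.4676/6.7641) R1 = R3 - (0.660487) R1:  -1.497965 phi_2 + 3.813308 phi_3 = -1.486465
  R3 <- R3 - (-1.497965/3.886167) R2 = R3 - (-0.385461) R2:  3.235901 phi_3 = -0.873711
Back-substitution:
  phi_hat_3 = -0.873711 / 3.235901 = -0.270005
  phi_hat_2 = (1.589667 - (-1.497965)(-0.270005)) / 3.886167 = 0.304981
  phi_hat_1 = (-4.4121 - (-4.4121)(0.304981) - (4.4676)(-0.270005)) / 6.7641 = -0.275013
So phi_hat = [-0.2750, 0.3050, -0.2700].
Therefore phi_hat_3 = -0.2700.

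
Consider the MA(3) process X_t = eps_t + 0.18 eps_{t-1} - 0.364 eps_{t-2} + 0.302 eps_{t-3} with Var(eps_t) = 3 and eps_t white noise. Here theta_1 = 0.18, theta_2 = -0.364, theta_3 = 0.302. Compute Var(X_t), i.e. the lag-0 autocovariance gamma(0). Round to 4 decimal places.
\gamma(0) = 3.7683

For an MA(q) process X_t = eps_t + sum_i theta_i eps_{t-i} with
Var(eps_t) = sigma^2, the variance is
  gamma(0) = sigma^2 * (1 + sum_i theta_i^2).
  sum_i theta_i^2 = (0.18)^2 + (-0.364)^2 + (0.302)^2 = 0.0324 + 0.132496 + 0.091204 = 0.2561.
  gamma(0) = 3 * (1 + 0.2561) = 3 * 1.2561 = 3.7683.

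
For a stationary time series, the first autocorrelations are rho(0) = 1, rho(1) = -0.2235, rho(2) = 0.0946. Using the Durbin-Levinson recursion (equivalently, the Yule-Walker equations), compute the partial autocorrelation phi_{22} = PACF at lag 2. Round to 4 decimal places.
\phi_{22} = 0.0470

The PACF at lag k is phi_{kk}, the last component of the solution
to the Yule-Walker system G_k phi = r_k where
  (G_k)_{ij} = rho(|i - j|), (r_k)_i = rho(i), i,j = 1..k.
Equivalently, Durbin-Levinson gives phi_{kk} iteratively:
  phi_{11} = rho(1)
  phi_{kk} = [rho(k) - sum_{j=1..k-1} phi_{k-1,j} rho(k-j)]
            / [1 - sum_{j=1..k-1} phi_{k-1,j} rho(j)],
  phi_{k,j} = phi_{k-1,j} - phi_{kk} phi_{k-1,k-j},  j = 1..k-1.
Step k = 1:
  phi_11 = rho(1) = -0.2235.
Step k = 2:
  phi_22 = [rho(2) - phi_11 rho(1)] / [1 - phi_11 rho(1)] = [0.0946 - (-0.2235)(-0.2235)] / [1 - (-0.2235)(-0.2235)]
         = 0.04464775 / 0.95004775 = 0.047.
Therefore phi_{22} = 0.0470.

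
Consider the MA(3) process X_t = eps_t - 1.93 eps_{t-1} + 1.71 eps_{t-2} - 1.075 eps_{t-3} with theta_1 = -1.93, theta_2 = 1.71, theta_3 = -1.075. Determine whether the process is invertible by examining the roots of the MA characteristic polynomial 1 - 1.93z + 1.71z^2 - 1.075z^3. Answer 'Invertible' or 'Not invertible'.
\text{Not invertible}

The MA(q) characteristic polynomial is P(z) = 1 - 1.93z + 1.71z^2 - 1.075z^3.
Invertibility requires all roots to lie outside the unit circle, i.e. |z| > 1 for every root.
Degree 3: look for a simple real root z0 first, then factor out (1 - z/z0) and solve the remaining quadratic.
Testing z0 = 0.8: P(0.8) = 1 + (-1.93)(0.8) + (1.71)(0.8)^2 + (-1.075)(0.8)^3
  = 1 + (-1.544) + (1.0944) + (-0.5504) = 0.  So z_0 = 0.8 is a root, |z_0| = 0.8.
Divide out the factor (1 - 1.25 z) = (1 - z/z0) (since 1/z0 = 1.25):
  P(z) = (1 - 1.25 z)(1 + (-0.68) z + (0.86) z^2)
  [check: z-coef -0.68 - (1.25) = -1.93; z^2-coef 0.86 - (1.25)(-0.68) = 1.71; z^3-coef -(1.25)(0.86) = -1.075.]
Remaining roots from the quadratic factor 1 + (-0.68) z + (0.86) z^2:
  Set 1 + (-0.68) z + (0.86) z^2 = 0, i.e. a z^2 + b z + c = 0 with a = 0.86, b = -0.68, c = 1.
  Discriminant D = b^2 - 4ac = (-0.68)^2 - 4*(0.86)*1 = 0.4624 - (3.44) = -2.9776.
  D < 0, so the roots are the complex-conjugate pair z = (-b +/- i sqrt(-D)) / (2a) = 0.3953 +/- 1.0032i.
  For a conjugate pair |z|^2 = z * conj(z) = (product of roots) = c/a = 1/(0.86) = 1.162791, so |z| = sqrt(1.162791) = 1.0783 for both roots.
Moduli of all roots: 0.8000, 1.0783, 1.0783.
All moduli strictly greater than 1? No.
Verdict: Not invertible.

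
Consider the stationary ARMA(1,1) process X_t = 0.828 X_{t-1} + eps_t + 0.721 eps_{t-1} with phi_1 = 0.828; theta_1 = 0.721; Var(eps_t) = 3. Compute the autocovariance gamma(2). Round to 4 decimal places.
\gamma(2) = 19.5434

Multiply the model equation by X_{t-k} and take expectations. With theta_0 = psi_0 = 1 and psi_j the MA(infinity) weights, this gives
  gamma(k) - sum_i phi_i gamma(k-i) = c_k,
  c_k = sigma^2 * sum_{j=k..q} theta_j psi_{j-k}   (c_k = 0 for k > q),
using gamma(-m) = gamma(m).
psi-weights needed (psi_j = theta_j + sum_i phi_i psi_{j-i}):
  psi_1 = theta_1 + phi_1 = 0.721 + (0.828) = 1.549
Right-hand sides:
  c_0 = sigma^2 (1 + theta_1 psi_1) = 3 * (1 + (0.721)(1.549)) = 3 * 2.116829 = 6.350487
  c_1 = sigma^2 theta_1 = 3 * (0.721) = 2.163
  c_2 = 0
Equations for k = 0 and k = 1 (AR order 1):
  gamma(0) = phi_1 gamma(1) + c_0
  gamma(1) = phi_1 gamma(0) + c_1
Substituting the second into the first: gamma(0) (1 - phi_1^2) = c_0 + phi_1 c_1, so
  gamma(0) = (c_0 + phi_1 c_1) / (1 - phi_1^2) = (6.350487 + (0.828)(2.163)) / (1 - (0.828)^2) = 8.141451 / 0.314416 = 25.893883.
  gamma(1) = phi_1 gamma(0) + c_1 = (0.828)(25.893883) + (2.163) = 23.603135.
For k = 2 (> q): gamma(2) = phi_1 gamma(1) = (0.828)(23.603135) = 19.543396.
Therefore gamma(2) = 19.5434 (to 4 decimal places).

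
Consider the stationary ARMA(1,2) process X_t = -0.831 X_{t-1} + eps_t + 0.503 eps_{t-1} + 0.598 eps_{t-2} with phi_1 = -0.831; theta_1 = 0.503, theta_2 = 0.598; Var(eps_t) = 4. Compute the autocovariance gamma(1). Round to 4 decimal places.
\gamma(1) = -10.5954

Multiply the model equation by X_{t-k} and take expectations. With theta_0 = psi_0 = 1 and psi_j the MA(infinity) weights, this gives
  gamma(k) - sum_i phi_i gamma(k-i) = c_k,
  c_k = sigma^2 * sum_{j=k..q} theta_j psi_{j-k}   (c_k = 0 for k > q),
using gamma(-m) = gamma(m).
psi-weights needed (psi_j = theta_j + sum_i phi_i psi_{j-i}):
  psi_1 = theta_1 + phi_1 = 0.503 + (-0.831) = -0.328
  psi_2 = theta_2 + phi_1 psi_1 = 0.598 + (-0.831)(-0.328) = 0.870568
Right-hand sides:
  c_0 = sigma^2 (1 + theta_1 psi_1 + theta_2 psi_2) = 4 * (1 + (0.503)(-0.328) + (0.598)(0.870568)) = 4 * 1.355616 = 5.422463
  c_1 = sigma^2 (theta_1 + theta_2 psi_1) = 4 * (0.503 + (0.598)(-0.328)) = 1.227424
  c_2 = sigma^2 theta_2 = 4 * (0.598) = 2.392
Equations for k = 0 and k = 1 (AR order 1):
  gamma(0) = phi_1 gamma(1) + c_0
  gamma(1) = phi_1 gamma(0) + c_1
Substituting the second into the first: gamma(0) (1 - phi_1^2) = c_0 + phi_1 c_1, so
  gamma(0) = (c_0 + phi_1 c_1) / (1 - phi_1^2) = (5.422463 + (-0.831)(1.227424)) / (1 - (-0.831)^2) = 4.402473 / 0.309439 = 14.227274.
  gamma(1) = phi_1 gamma(0) + c_1 = (-0.831)(14.227274) + (1.227424) = -10.59544.
Therefore gamma(1) = -10.5954 (to 4 decimal places).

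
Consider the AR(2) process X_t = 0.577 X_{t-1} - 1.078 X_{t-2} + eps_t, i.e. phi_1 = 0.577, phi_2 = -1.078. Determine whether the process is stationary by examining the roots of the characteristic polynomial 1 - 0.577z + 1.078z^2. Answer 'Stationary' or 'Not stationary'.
\text{Not stationary}

The AR(p) characteristic polynomial is P(z) = 1 - 0.577z + 1.078z^2.
Stationarity requires all roots to lie outside the unit circle, i.e. |z| > 1 for every root.
Set 1 + (-0.577) z + (1.078) z^2 = 0, i.e. a z^2 + b z + c = 0 with a = 1.078, b = -0.577, c = 1.
Discriminant D = b^2 - 4ac = (-0.577)^2 - 4*(1.078)*1 = 0.332929 - (4.312) = -3.979071.
D < 0, so the roots are the complex-conjugate pair z = (-b +/- i sqrt(-D)) / (2a) = 0.2676 +/- 0.9252i.
For a conjugate pair |z|^2 = z * conj(z) = (product of roots) = c/a = 1/(1.078) = 0.927644, so |z| = sqrt(0.927644) = 0.9631 for both roots.
Moduli of all roots: 0.9631, 0.9631.
All moduli strictly greater than 1? No.
Verdict: Not stationary.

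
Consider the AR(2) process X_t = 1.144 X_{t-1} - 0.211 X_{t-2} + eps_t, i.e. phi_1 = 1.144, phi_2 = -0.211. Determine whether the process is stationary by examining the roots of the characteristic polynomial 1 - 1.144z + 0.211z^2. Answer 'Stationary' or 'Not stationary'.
\text{Stationary}

The AR(p) characteristic polynomial is P(z) = 1 - 1.144z + 0.211z^2.
Stationarity requires all roots to lie outside the unit circle, i.e. |z| > 1 for every root.
Set 1 + (-1.144) z + (0.211) z^2 = 0, i.e. a z^2 + b z + c = 0 with a = 0.211, b = -1.144, c = 1.
Discriminant D = b^2 - 4ac = (-1.144)^2 - 4*(0.211)*1 = 1.308736 - (0.844) = 0.464736.
D >= 0, so the roots are real: z = (-b +/- sqrt(D)) / (2a) = (1.144 +/- 0.681715) / (0.422).
  z_1 = (1.144 + 0.681715) / (0.422) = 4.3263,   |z_1| = 4.3263.
  z_2 = (1.144 - 0.681715) / (0.422) = 1.0955,   |z_2| = 1.0955.
Moduli of all roots: 4.3263, 1.0955.
All moduli strictly greater than 1? Yes.
Verdict: Stationary.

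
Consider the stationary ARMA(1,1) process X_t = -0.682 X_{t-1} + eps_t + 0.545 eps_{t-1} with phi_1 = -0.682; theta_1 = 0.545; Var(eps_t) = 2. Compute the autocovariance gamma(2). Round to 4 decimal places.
\gamma(2) = 0.2195

Multiply the model equation by X_{t-k} and take expectations. With theta_0 = psi_0 = 1 and psi_j the MA(infinity) weights, this gives
  gamma(k) - sum_i phi_i gamma(k-i) = c_k,
  c_k = sigma^2 * sum_{j=k..q} theta_j psi_{j-k}   (c_k = 0 for k > q),
using gamma(-m) = gamma(m).
psi-weights needed (psi_j = theta_j + sum_i phi_i psi_{j-i}):
  psi_1 = theta_1 + phi_1 = 0.545 + (-0.682) = -0.137
Right-hand sides:
  c_0 = sigma^2 (1 + theta_1 psi_1) = 2 * (1 + (0.545)(-0.137)) = 2 * 0.925335 = 1.85067
  c_1 = sigma^2 theta_1 = 2 * (0.545) = 1.09
  c_2 = 0
Equations for k = 0 and k = 1 (AR order 1):
  gamma(0) = phi_1 gamma(1) + c_0
  gamma(1) = phi_1 gamma(0) + c_1
Substituting the second into the first: gamma(0) (1 - phi_1^2) = c_0 + phi_1 c_1, so
  gamma(0) = (c_0 + phi_1 c_1) / (1 - phi_1^2) = (1.85067 + (-0.682)(1.09)) / (1 - (-0.682)^2) = 1.10729 / 0.534876 = 2.070181.
  gamma(1) = phi_1 gamma(0) + c_1 = (-0.682)(2.070181) + (1.09) = -0.321863.
For k = 2 (> q): gamma(2) = phi_1 gamma(1) = (-0.682)(-0.321863) = 0.219511.
Therefore gamma(2) = 0.2195 (to 4 decimal places).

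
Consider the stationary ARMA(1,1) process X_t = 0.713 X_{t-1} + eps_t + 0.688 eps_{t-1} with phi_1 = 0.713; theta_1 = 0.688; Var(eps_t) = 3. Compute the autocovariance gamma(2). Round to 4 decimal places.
\gamma(2) = 9.0856

Multiply the model equation by X_{t-k} and take expectations. With theta_0 = psi_0 = 1 and psi_j the MA(infinity) weights, this gives
  gamma(k) - sum_i phi_i gamma(k-i) = c_k,
  c_k = sigma^2 * sum_{j=k..q} theta_j psi_{j-k}   (c_k = 0 for k > q),
using gamma(-m) = gamma(m).
psi-weights needed (psi_j = theta_j + sum_i phi_i psi_{j-i}):
  psi_1 = theta_1 + phi_1 = 0.688 + (0.713) = 1.401
Right-hand sides:
  c_0 = sigma^2 (1 + theta_1 psi_1) = 3 * (1 + (0.688)(1.401)) = 3 * 1.963888 = 5.891664
  c_1 = sigma^2 theta_1 = 3 * (0.688) = 2.064
  c_2 = 0
Equations for k = 0 and k = 1 (AR order 1):
  gamma(0) = phi_1 gamma(1) + c_0
  gamma(1) = phi_1 gamma(0) + c_1
Substituting the second into the first: gamma(0) (1 - phi_1^2) = c_0 + phi_1 c_1, so
  gamma(0) = (c_0 + phi_1 c_1) / (1 - phi_1^2) = (5.891664 + (0.713)(2.064)) / (1 - (0.713)^2) = 7.363296 / 0.491631 = 14.977282.
  gamma(1) = phi_1 gamma(0) + c_1 = (0.713)(14.977282) + (2.064) = 12.742802.
For k = 2 (> q): gamma(2) = phi_1 gamma(1) = (0.713)(12.742802) = 9.085618.
Therefore gamma(2) = 9.0856 (to 4 decimal places).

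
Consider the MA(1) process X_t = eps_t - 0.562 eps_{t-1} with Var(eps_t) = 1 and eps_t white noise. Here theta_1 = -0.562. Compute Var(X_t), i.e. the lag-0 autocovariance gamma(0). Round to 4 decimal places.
\gamma(0) = 1.3158

For an MA(q) process X_t = eps_t + sum_i theta_i eps_{t-i} with
Var(eps_t) = sigma^2, the variance is
  gamma(0) = sigma^2 * (1 + sum_i theta_i^2).
  sum_i theta_i^2 = (-0.562)^2 = 0.315844.
  gamma(0) = 1 * (1 + 0.315844) = 1 * 1.315844 = 1.315844, which rounds to 1.3158.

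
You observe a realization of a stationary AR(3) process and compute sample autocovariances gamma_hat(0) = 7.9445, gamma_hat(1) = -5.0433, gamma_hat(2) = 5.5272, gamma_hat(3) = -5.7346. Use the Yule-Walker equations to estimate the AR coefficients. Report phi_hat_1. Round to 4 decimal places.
\hat\phi_{1} = -0.1230

The Yule-Walker equations for an AR(p) process read, in matrix form,
  Gamma_p phi = r_p,   with   (Gamma_p)_{ij} = gamma(|i - j|),
                       (r_p)_i = gamma(i),   i,j = 1..p.
Substitute the sample gammas (Toeplitz matrix and right-hand side of size 3):
  Gamma_p = [[7.9445, -5.0433, 5.5272], [-5.0433, 7.9445, -5.0433], [5.5272, -5.0433, 7.9445]]
  r_p     = [-5.0433, 5.5272, -5.7346]
Written out (R1..R3):
  (R1) 7.9445 phi_1 - 5.0433 phi_2 + 5.5272 phi_3 = -5.0433
  (R2) -5.0433 phi_1 + 7.9445 phi_2 - 5.0433 phi_3 = 5.5272
  (R3) 5.5272 phi_1 - 5.0433 phi_2 + 7.9445 phi_3 = -5.7346
Gaussian elimination:
  R2 <- R2 - (-5.0433/7.9445) R1 = R2 - (-0.634817) R1:  4.74293 phi_2 - 1.534542 phi_3 = 2.32563
  R3 <- R3 - (5.5272/7.9445) R1 = R3 - (0.695727) R1:  -1.534542 phi_2 + 4.09908 phi_3 = -2.225842
  R3 <- R3 - (-1.534542/4.74293) R2 = R3 - (-0.323543) R2:  3.602589 phi_3 = -1.473401
Back-substitution:
  phi_hat_3 = -1.473401 / 3.602589 = -0.408984
  phi_hat_2 = (2.32563 - (-1.534542)(-0.408984)) / 4.74293 = 0.358012
  phi_hat_1 = (-5.0433 - (-5.0433)(0.358012) - (5.5272)(-0.408984)) / 7.9445 = -0.123004
So phi_hat = [-0.1230, 0.3580, -0.4090].
Therefore phi_hat_1 = -0.1230.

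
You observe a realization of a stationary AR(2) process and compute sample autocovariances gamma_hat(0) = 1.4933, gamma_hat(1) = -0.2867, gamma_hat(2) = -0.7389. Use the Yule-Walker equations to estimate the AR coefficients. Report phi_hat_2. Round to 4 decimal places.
\hat\phi_{2} = -0.5520

The Yule-Walker equations for an AR(p) process read, in matrix form,
  Gamma_p phi = r_p,   with   (Gamma_p)_{ij} = gamma(|i - j|),
                       (r_p)_i = gamma(i),   i,j = 1..p.
Substitute the sample gammas (Toeplitz matrix and right-hand side of size 2):
  Gamma_p = [[1.4933, -0.2867], [-0.2867, 1.4933]]
  r_p     = [-0.2867, -0.7389]
Written out:
  1.4933 phi_1 - 0.2867 phi_2 = -0.2867
  -0.2867 phi_1 + 1.4933 phi_2 = -0.7389
Solve by Cramer's rule:
  det = gamma(0)^2 - gamma(1)^2 = (1.4933)^2 - (-0.2867)^2 = 2.22994489 - 0.08219689 = 2.147748
  phi_hat_1 = [gamma(1) gamma(0) - gamma(1) gamma(2)] / det = [(-0.2867)(1.4933) - (-0.2867)(-0.7389)] / 2.147748 = -0.63997174 / 2.147748 = -0.298
  phi_hat_2 = [gamma(0) gamma(2) - gamma(1)^2] / det = [(1.4933)(-0.7389) - (-0.2867)^2] / 2.147748 = -1.18559626 / 2.147748 = -0.552
So phi_hat = [-0.2980, -0.5520].
Therefore phi_hat_2 = -0.5520.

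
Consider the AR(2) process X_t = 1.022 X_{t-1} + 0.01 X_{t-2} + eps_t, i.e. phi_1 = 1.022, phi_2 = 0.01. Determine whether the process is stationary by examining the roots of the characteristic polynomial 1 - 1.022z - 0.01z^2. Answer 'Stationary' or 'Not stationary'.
\text{Not stationary}

The AR(p) characteristic polynomial is P(z) = 1 - 1.022z - 0.01z^2.
Stationarity requires all roots to lie outside the unit circle, i.e. |z| > 1 for every root.
Set 1 + (-1.022) z + (-0.01) z^2 = 0, i.e. a z^2 + b z + c = 0 with a = -0.01, b = -1.022, c = 1.
Discriminant D = b^2 - 4ac = (-1.022)^2 - 4*(-0.01)*1 = 1.044484 - (-0.04) = 1.084484.
D >= 0, so the roots are real: z = (-b +/- sqrt(D)) / (2a) = (1.022 +/- 1.041386) / (-0.02).
  z_1 = (1.022 + 1.041386) / (-0.02) = -103.1693,   |z_1| = 103.1693.
  z_2 = (1.022 - 1.041386) / (-0.02) = 0.9693,   |z_2| = 0.9693.
Moduli of all roots: 103.1693, 0.9693.
All moduli strictly greater than 1? No.
Verdict: Not stationary.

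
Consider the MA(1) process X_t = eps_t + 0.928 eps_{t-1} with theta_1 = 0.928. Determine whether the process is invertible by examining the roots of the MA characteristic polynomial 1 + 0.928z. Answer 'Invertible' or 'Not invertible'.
\text{Invertible}

The MA(q) characteristic polynomial is P(z) = 1 + 0.928z.
Invertibility requires all roots to lie outside the unit circle, i.e. |z| > 1 for every root.
This is linear in z: 1 + (0.928) z = 0  =>  z = -1/(0.928) = -1.077586,  |z| = 1.077586.
Moduli of all roots: 1.0776.
All moduli strictly greater than 1? Yes.
Verdict: Invertible.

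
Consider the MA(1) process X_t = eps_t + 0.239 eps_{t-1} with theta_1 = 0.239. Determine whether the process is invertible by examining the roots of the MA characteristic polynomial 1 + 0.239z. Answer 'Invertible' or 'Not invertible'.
\text{Invertible}

The MA(q) characteristic polynomial is P(z) = 1 + 0.239z.
Invertibility requires all roots to lie outside the unit circle, i.e. |z| > 1 for every root.
This is linear in z: 1 + (0.239) z = 0  =>  z = -1/(0.239) = -4.1841,  |z| = 4.1841.
Moduli of all roots: 4.1841.
All moduli strictly greater than 1? Yes.
Verdict: Invertible.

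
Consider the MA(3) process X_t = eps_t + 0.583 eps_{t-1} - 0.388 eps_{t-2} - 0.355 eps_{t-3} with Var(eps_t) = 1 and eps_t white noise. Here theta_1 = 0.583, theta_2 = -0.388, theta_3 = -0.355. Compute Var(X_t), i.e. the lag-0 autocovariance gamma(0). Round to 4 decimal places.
\gamma(0) = 1.6165

For an MA(q) process X_t = eps_t + sum_i theta_i eps_{t-i} with
Var(eps_t) = sigma^2, the variance is
  gamma(0) = sigma^2 * (1 + sum_i theta_i^2).
  sum_i theta_i^2 = (0.583)^2 + (-0.388)^2 + (-0.355)^2 = 0.339889 + 0.150544 + 0.126025 = 0.616458.
  gamma(0) = 1 * (1 + 0.616458) = 1 * 1.616458 = 1.616458, which rounds to 1.6165.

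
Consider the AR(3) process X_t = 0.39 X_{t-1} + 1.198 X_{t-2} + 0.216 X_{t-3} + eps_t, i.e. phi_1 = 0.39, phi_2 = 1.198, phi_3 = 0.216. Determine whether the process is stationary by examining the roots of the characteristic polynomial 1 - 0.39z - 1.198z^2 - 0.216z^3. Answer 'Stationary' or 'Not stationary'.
\text{Not stationary}

The AR(p) characteristic polynomial is P(z) = 1 - 0.39z - 1.198z^2 - 0.216z^3.
Stationarity requires all roots to lie outside the unit circle, i.e. |z| > 1 for every root.
Degree 3: look for a simple real root z0 first, then factor out (1 - z/z0) and solve the remaining quadratic.
Testing z0 = -5: P(-5) = 1 + (-0.39)(-5) + (-1.198)(-5)^2 + (-0.216)(-5)^3
  = 1 + (1.95) + (-29.95) + (27) = 0.  So z_0 = -5 is a root, |z_0| = 5.
Divide out the factor (1 + 0.2 z) = (1 - z/z0) (since 1/z0 = -0.2):
  P(z) = (1 + 0.2 z)(1 + (-0.59) z + (-1.08) z^2)
  [check: z-coef -0.59 - (-0.2) = -0.39; z^2-coef -1.08 - (-0.2)(-0.59) = -1.198; z^3-coef -(-0.2)(-1.08) = -0.216.]
Remaining roots from the quadratic factor 1 + (-0.59) z + (-1.08) z^2:
  Set 1 + (-0.59) z + (-1.08) z^2 = 0, i.e. a z^2 + b z + c = 0 with a = -1.08, b = -0.59, c = 1.
  Discriminant D = b^2 - 4ac = (-0.59)^2 - 4*(-1.08)*1 = 0.3481 - (-4.32) = 4.6681.
  D >= 0, so the roots are real: z = (-b +/- sqrt(D)) / (2a) = (0.59 +/- 2.160579) / (-2.16).
    z_1 = (0.59 + 2.160579) / (-2.16) = -1.2734,   |z_1| = 1.2734.
    z_2 = (0.59 - 2.160579) / (-2.16) = 0.7271,   |z_2| = 0.7271.
Moduli of all roots: 5.0000, 1.2734, 0.7271.
All moduli strictly greater than 1? No.
Verdict: Not stationary.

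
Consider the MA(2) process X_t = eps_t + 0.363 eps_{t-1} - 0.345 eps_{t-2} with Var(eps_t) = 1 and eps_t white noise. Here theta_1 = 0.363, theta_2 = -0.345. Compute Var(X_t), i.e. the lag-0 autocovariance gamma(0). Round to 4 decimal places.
\gamma(0) = 1.2508

For an MA(q) process X_t = eps_t + sum_i theta_i eps_{t-i} with
Var(eps_t) = sigma^2, the variance is
  gamma(0) = sigma^2 * (1 + sum_i theta_i^2).
  sum_i theta_i^2 = (0.363)^2 + (-0.345)^2 = 0.131769 + 0.119025 = 0.250794.
  gamma(0) = 1 * (1 + 0.250794) = 1 * 1.250794 = 1.250794, which rounds to 1.2508.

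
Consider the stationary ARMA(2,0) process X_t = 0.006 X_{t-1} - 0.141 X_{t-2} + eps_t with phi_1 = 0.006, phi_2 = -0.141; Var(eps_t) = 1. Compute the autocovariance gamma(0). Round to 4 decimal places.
\gamma(0) = 1.0203

Multiply the model equation by X_{t-k} and take expectations. With theta_0 = psi_0 = 1 and psi_j the MA(infinity) weights, this gives
  gamma(k) - sum_i phi_i gamma(k-i) = c_k,
  c_k = sigma^2 * sum_{j=k..q} theta_j psi_{j-k}   (c_k = 0 for k > q),
using gamma(-m) = gamma(m).
Pure AR (q = 0): c_0 = sigma^2 = 1, c_k = 0 for k >= 1.
Equations for k = 0, 1, 2 (AR order 2, c_2 = 0):
  (E0) gamma(0) = phi_1 gamma(1) + phi_2 gamma(2) + c_0
  (E1) gamma(1) = phi_1 gamma(0) + phi_2 gamma(1) + c_1
  (E2) gamma(2) = phi_1 gamma(1) + phi_2 gamma(0)
From (E1): gamma(1) = A gamma(0) + B with
  A = phi_1 / (1 - phi_2) = 0.006 / 1.141 = 0.005259,   B = c_1 / (1 - phi_2) = 0 / 1.141 = 0.
Insert (E2) into (E0): gamma(0) (1 - phi_2^2) = phi_1 (1 + phi_2) gamma(1) + c_0.
  phi_1 (1 + phi_2) = (0.006)(0.859) = 0.005154,   1 - phi_2^2 = 0.980119.
Replace gamma(1) by A gamma(0) + B and collect gamma(0):
  gamma(0) [0.980119 - (0.005154)(0.005259)] = c_0 = 1
  gamma(0) * 0.980092 = 1
  gamma(0) = 1 / 0.980092 = 1.020312.
Therefore gamma(0) = 1.0203 (to 4 decimal places).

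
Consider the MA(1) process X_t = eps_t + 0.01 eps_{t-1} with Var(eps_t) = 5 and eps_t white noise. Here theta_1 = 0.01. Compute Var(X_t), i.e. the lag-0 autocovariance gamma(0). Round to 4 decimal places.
\gamma(0) = 5.0005

For an MA(q) process X_t = eps_t + sum_i theta_i eps_{t-i} with
Var(eps_t) = sigma^2, the variance is
  gamma(0) = sigma^2 * (1 + sum_i theta_i^2).
  sum_i theta_i^2 = (0.01)^2 = 0.0001.
  gamma(0) = 5 * (1 + 0.0001) = 5 * 1.0001 = 5.0005.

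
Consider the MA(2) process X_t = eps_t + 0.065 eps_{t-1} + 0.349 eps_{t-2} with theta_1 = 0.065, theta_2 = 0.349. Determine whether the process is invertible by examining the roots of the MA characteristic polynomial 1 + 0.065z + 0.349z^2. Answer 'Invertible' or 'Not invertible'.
\text{Invertible}

The MA(q) characteristic polynomial is P(z) = 1 + 0.065z + 0.349z^2.
Invertibility requires all roots to lie outside the unit circle, i.e. |z| > 1 for every root.
Set 1 + (0.065) z + (0.349) z^2 = 0, i.e. a z^2 + b z + c = 0 with a = 0.349, b = 0.065, c = 1.
Discriminant D = b^2 - 4ac = (0.065)^2 - 4*(0.349)*1 = 0.004225 - (1.396) = -1.391775.
D < 0, so the roots are the complex-conjugate pair z = (-b +/- i sqrt(-D)) / (2a) = -0.0931 +/- 1.6902i.
For a conjugate pair |z|^2 = z * conj(z) = (product of roots) = c/a = 1/(0.349) = 2.86533, so |z| = sqrt(2.86533) = 1.6927 for both roots.
Moduli of all roots: 1.6927, 1.6927.
All moduli strictly greater than 1? Yes.
Verdict: Invertible.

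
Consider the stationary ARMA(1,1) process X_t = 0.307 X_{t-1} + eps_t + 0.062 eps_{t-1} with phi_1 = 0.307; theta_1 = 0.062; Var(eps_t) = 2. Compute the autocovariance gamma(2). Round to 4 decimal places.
\gamma(2) = 0.2549

Multiply the model equation by X_{t-k} and take expectations. With theta_0 = psi_0 = 1 and psi_j the MA(infinity) weights, this gives
  gamma(k) - sum_i phi_i gamma(k-i) = c_k,
  c_k = sigma^2 * sum_{j=k..q} theta_j psi_{j-k}   (c_k = 0 for k > q),
using gamma(-m) = gamma(m).
psi-weights needed (psi_j = theta_j + sum_i phi_i psi_{j-i}):
  psi_1 = theta_1 + phi_1 = 0.062 + (0.307) = 0.369
Right-hand sides:
  c_0 = sigma^2 (1 + theta_1 psi_1) = 2 * (1 + (0.062)(0.369)) = 2 * 1.022878 = 2.045756
  c_1 = sigma^2 theta_1 = 2 * (0.062) = 0.124
  c_2 = 0
Equations for k = 0 and k = 1 (AR order 1):
  gamma(0) = phi_1 gamma(1) + c_0
  gamma(1) = phi_1 gamma(0) + c_1
Substituting the second into the first: gamma(0) (1 - phi_1^2) = c_0 + phi_1 c_1, so
  gamma(0) = (c_0 + phi_1 c_1) / (1 - phi_1^2) = (2.045756 + (0.307)(0.124)) / (1 - (0.307)^2) = 2.083824 / 0.905751 = 2.300659.
  gamma(1) = phi_1 gamma(0) + c_1 = (0.307)(2.300659) + (0.124) = 0.830302.
For k = 2 (> q): gamma(2) = phi_1 gamma(1) = (0.307)(0.830302) = 0.254903.
Therefore gamma(2) = 0.2549 (to 4 decimal places).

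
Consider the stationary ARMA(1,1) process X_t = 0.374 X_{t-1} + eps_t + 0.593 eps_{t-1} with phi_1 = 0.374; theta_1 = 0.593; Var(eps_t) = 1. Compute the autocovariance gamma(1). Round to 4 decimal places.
\gamma(1) = 1.3736

Multiply the model equation by X_{t-k} and take expectations. With theta_0 = psi_0 = 1 and psi_j the MA(infinity) weights, this gives
  gamma(k) - sum_i phi_i gamma(k-i) = c_k,
  c_k = sigma^2 * sum_{j=k..q} theta_j psi_{j-k}   (c_k = 0 for k > q),
using gamma(-m) = gamma(m).
psi-weights needed (psi_j = theta_j + sum_i phi_i psi_{j-i}):
  psi_1 = theta_1 + phi_1 = 0.593 + (0.374) = 0.967
Right-hand sides:
  c_0 = sigma^2 (1 + theta_1 psi_1) = 1 * (1 + (0.593)(0.967)) = 1 * 1.573431 = 1.573431
  c_1 = sigma^2 theta_1 = 1 * (0.593) = 0.593
  c_2 = 0
Equations for k = 0 and k = 1 (AR order 1):
  gamma(0) = phi_1 gamma(1) + c_0
  gamma(1) = phi_1 gamma(0) + c_1
Substituting the second into the first: gamma(0) (1 - phi_1^2) = c_0 + phi_1 c_1, so
  gamma(0) = (c_0 + phi_1 c_1) / (1 - phi_1^2) = (1.573431 + (0.374)(0.593)) / (1 - (0.374)^2) = 1.795213 / 0.860124 = 2.087156.
  gamma(1) = phi_1 gamma(0) + c_1 = (0.374)(2.087156) + (0.593) = 1.373596.
Therefore gamma(1) = 1.3736 (to 4 decimal places).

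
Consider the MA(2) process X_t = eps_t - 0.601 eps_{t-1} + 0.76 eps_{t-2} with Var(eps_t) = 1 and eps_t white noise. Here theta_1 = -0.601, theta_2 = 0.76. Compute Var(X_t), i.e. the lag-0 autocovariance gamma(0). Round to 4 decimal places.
\gamma(0) = 1.9388

For an MA(q) process X_t = eps_t + sum_i theta_i eps_{t-i} with
Var(eps_t) = sigma^2, the variance is
  gamma(0) = sigma^2 * (1 + sum_i theta_i^2).
  sum_i theta_i^2 = (-0.601)^2 + (0.76)^2 = 0.361201 + 0.5776 = 0.938801.
  gamma(0) = 1 * (1 + 0.938801) = 1 * 1.938801 = 1.938801, which rounds to 1.9388.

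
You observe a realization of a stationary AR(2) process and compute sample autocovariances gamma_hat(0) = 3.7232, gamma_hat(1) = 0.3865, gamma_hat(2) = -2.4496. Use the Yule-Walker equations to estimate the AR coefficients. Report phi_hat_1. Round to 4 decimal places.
\hat\phi_{1} = 0.1740

The Yule-Walker equations for an AR(p) process read, in matrix form,
  Gamma_p phi = r_p,   with   (Gamma_p)_{ij} = gamma(|i - j|),
                       (r_p)_i = gamma(i),   i,j = 1..p.
Substitute the sample gammas (Toeplitz matrix and right-hand side of size 2):
  Gamma_p = [[3.7232, 0.3865], [0.3865, 3.7232]]
  r_p     = [0.3865, -2.4496]
Written out:
  3.7232 phi_1 + 0.3865 phi_2 = 0.3865
  0.3865 phi_1 + 3.7232 phi_2 = -2.4496
Solve by Cramer's rule:
  det = gamma(0)^2 - gamma(1)^2 = (3.7232)^2 - (0.3865)^2 = 13.86221824 - 0.14938225 = 13.71283599
  phi_hat_1 = [gamma(1) gamma(0) - gamma(1) gamma(2)] / det = [(0.3865)(3.7232) - (0.3865)(-2.4496)] / 13.71283599 = 2.3857872 / 13.71283599 = 0.174
  phi_hat_2 = [gamma(0) gamma(2) - gamma(1)^2] / det = [(3.7232)(-2.4496) - (0.3865)^2] / 13.71283599 = -9.26973297 / 13.71283599 = -0.676
So phi_hat = [0.1740, -0.6760].
Therefore phi_hat_1 = 0.1740.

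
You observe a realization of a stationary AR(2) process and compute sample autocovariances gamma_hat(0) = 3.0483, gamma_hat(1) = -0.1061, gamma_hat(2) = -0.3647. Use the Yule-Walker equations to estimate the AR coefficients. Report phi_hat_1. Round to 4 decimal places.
\hat\phi_{1} = -0.0390

The Yule-Walker equations for an AR(p) process read, in matrix form,
  Gamma_p phi = r_p,   with   (Gamma_p)_{ij} = gamma(|i - j|),
                       (r_p)_i = gamma(i),   i,j = 1..p.
Substitute the sample gammas (Toeplitz matrix and right-hand side of size 2):
  Gamma_p = [[3.0483, -0.1061], [-0.1061, 3.0483]]
  r_p     = [-0.1061, -0.3647]
Written out:
  3.0483 phi_1 - 0.1061 phi_2 = -0.1061
  -0.1061 phi_1 + 3.0483 phi_2 = -0.3647
Solve by Cramer's rule:
  det = gamma(0)^2 - gamma(1)^2 = (3.0483)^2 - (-0.1061)^2 = 9.29213289 - 0.01125721 = 9.28087568
  phi_hat_1 = [gamma(1) gamma(0) - gamma(1) gamma(2)] / det = [(-0.1061)(3.0483) - (-0.1061)(-0.3647)] / 9.28087568 = -0.3621193 / 9.28087568 = -0.039
  phi_hat_2 = [gamma(0) gamma(2) - gamma(1)^2] / det = [(3.0483)(-0.3647) - (-0.1061)^2] / 9.28087568 = -1.12297222 / 9.28087568 = -0.121
So phi_hat = [-0.0390, -0.1210].
Therefore phi_hat_1 = -0.0390.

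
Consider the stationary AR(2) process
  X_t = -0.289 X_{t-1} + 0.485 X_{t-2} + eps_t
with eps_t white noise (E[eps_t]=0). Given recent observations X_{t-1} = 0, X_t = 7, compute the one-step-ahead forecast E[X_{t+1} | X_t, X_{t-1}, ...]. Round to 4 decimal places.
E[X_{t+1} \mid \mathcal F_t] = -2.0230

For an AR(p) model X_t = c + sum_i phi_i X_{t-i} + eps_t, the
one-step-ahead conditional mean is
  E[X_{t+1} | X_t, ...] = c + sum_i phi_i X_{t+1-i}.
Substitute known values:
  E[X_{t+1} | ...] = (-0.289) * (7) + (0.485) * (0)
                   = -2.0230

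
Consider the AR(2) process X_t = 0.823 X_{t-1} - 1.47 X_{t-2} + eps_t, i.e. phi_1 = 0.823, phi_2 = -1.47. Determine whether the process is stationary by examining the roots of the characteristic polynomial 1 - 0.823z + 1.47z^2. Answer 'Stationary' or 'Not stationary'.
\text{Not stationary}

The AR(p) characteristic polynomial is P(z) = 1 - 0.823z + 1.47z^2.
Stationarity requires all roots to lie outside the unit circle, i.e. |z| > 1 for every root.
Set 1 + (-0.823) z + (1.47) z^2 = 0, i.e. a z^2 + b z + c = 0 with a = 1.47, b = -0.823, c = 1.
Discriminant D = b^2 - 4ac = (-0.823)^2 - 4*(1.47)*1 = 0.677329 - (5.88) = -5.202671.
D < 0, so the roots are the complex-conjugate pair z = (-b +/- i sqrt(-D)) / (2a) = 0.2799 +/- 0.7758i.
For a conjugate pair |z|^2 = z * conj(z) = (product of roots) = c/a = 1/(1.47) = 0.680272, so |z| = sqrt(0.680272) = 0.8248 for both roots.
Moduli of all roots: 0.8248, 0.8248.
All moduli strictly greater than 1? No.
Verdict: Not stationary.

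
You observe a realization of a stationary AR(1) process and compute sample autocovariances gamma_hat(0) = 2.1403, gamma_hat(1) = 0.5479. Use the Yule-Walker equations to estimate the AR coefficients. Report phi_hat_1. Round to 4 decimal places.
\hat\phi_{1} = 0.2560

The Yule-Walker equations for an AR(p) process read, in matrix form,
  Gamma_p phi = r_p,   with   (Gamma_p)_{ij} = gamma(|i - j|),
                       (r_p)_i = gamma(i),   i,j = 1..p.
Substitute the sample gammas (Toeplitz matrix and right-hand side of size 1):
  Gamma_p = [[2.1403]]
  r_p     = [0.5479]
With p = 1 this is the single equation gamma(0) phi_1 = gamma(1):
  phi_hat_1 = gamma(1) / gamma(0) = 0.5479 / 2.1403 = 0.2560.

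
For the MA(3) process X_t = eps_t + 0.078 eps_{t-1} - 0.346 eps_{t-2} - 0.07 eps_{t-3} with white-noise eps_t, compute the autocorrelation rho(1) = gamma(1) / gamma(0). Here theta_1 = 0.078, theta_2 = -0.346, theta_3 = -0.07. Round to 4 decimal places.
\rho(1) = 0.0665

For an MA(q) process with theta_0 = 1, the autocovariance is
  gamma(k) = sigma^2 * sum_{i=0..q-k} theta_i * theta_{i+k},
and rho(k) = gamma(k) / gamma(0). Sigma^2 cancels.
  numerator   = (1)*(0.078) + (0.078)*(-0.346) + (-0.346)*(-0.07) = 0.075232.
  denominator = (1)^2 + (0.078)^2 + (-0.346)^2 + (-0.07)^2 = 1.1307.
  rho(1) = 0.075232 / 1.1307 = 0.0665.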